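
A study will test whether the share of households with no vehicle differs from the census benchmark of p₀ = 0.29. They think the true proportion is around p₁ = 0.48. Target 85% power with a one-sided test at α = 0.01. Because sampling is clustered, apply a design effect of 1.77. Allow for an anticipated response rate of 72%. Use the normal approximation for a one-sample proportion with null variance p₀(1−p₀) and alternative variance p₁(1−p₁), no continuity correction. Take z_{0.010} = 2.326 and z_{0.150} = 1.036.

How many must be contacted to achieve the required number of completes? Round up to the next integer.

n = [z_α·√(p₀q₀) + z_β·√(p₁q₁)]² / (p₁ − p₀)²
  = [2.326·√(0.29·0.71) + 1.036·√(0.48·0.52)]² / (0.19)²
  = [2.326·0.4538 + 1.036·0.4996]² / 0.0361
  = [1.5730]² / 0.0361
  = 68.54
Design effect: 1.77 × 68.54 = 121.32.
Adjust for 72% response: 121.32 / 0.72 = 168.50.
Round up → n = 169.

n = 169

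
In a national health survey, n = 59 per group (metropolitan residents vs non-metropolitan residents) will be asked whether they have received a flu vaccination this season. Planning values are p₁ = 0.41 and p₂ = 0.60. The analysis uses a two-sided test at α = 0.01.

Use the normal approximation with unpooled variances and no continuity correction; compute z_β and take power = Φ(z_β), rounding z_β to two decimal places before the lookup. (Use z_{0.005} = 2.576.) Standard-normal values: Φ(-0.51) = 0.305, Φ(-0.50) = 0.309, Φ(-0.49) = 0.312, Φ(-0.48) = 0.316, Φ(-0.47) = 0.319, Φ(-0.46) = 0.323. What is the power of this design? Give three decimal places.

z_β = |p₁−p₂|·√(n/[p₁q₁+p₂q₂]) − z_{α/2}
    = 0.19 · √(59/0.4819) − 2.576
    = 0.19 · 11.0649 − 2.576
    = 2.1023 − 2.576 = -0.4737 → -0.47
Power = Φ(-0.47) = 0.319.

Power ≈ 0.319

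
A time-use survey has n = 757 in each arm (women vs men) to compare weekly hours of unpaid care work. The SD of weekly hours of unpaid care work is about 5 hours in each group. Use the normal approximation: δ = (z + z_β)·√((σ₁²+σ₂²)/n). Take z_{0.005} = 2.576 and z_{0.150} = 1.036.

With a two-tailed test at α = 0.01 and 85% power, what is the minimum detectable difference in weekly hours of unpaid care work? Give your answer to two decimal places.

Minimum detectable difference ≈ 0.93 hours

δ = (z_{α/2} + z_β) · √((σ₁²+σ₂²)/n)
  = (2.576 + 1.036) · √(50/757)
  = 3.612 · √0.06605
  = 3.612 · 0.2570
  = 0.9283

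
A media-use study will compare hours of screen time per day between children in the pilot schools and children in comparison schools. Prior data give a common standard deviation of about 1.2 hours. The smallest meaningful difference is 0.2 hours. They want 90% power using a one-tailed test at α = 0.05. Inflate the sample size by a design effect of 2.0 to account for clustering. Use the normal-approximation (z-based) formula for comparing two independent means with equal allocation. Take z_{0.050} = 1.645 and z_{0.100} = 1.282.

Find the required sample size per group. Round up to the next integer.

n = (z_α + z_β)² · (σ₁² + σ₂²) / δ²
  = (1.645 + 1.282)² · (2·1.2² = 2.88) / 0.2²
  = 8.5673 · 2.88 / 0.04
  = 616.85
Design effect: 2.0 × 616.85 = 1233.70.
Round up → n = 1234 per group.

n = 1234 per group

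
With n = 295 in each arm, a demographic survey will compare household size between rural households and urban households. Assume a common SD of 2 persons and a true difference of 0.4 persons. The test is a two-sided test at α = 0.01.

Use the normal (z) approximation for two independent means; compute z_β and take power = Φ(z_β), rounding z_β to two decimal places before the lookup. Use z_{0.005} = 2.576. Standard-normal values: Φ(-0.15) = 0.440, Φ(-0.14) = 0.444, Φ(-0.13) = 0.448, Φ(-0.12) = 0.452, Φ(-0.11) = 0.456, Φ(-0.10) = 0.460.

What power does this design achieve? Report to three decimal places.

z_β = δ·√(n/(σ₁²+σ₂²)) − z_{α/2}
    = 0.4 · √(295/8) − 2.576
    = 0.4 · 6.07248 − 2.576
    = 2.4290 − 2.576 = -0.1470 → -0.15
Power = Φ(-0.15) = 0.440.

Power ≈ 0.440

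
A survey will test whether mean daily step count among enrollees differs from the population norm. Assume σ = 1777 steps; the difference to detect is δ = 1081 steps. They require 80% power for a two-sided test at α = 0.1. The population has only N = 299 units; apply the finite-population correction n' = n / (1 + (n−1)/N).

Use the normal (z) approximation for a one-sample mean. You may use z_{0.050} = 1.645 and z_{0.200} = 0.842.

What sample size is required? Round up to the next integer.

n = 16

n = (z_{α/2} + z_β)² · σ² / δ²
  = (1.645 + 0.842)² · 1777² / 1081²
  = 6.1852 · 3157729 / 1168561
  = 16.71
Finite-population correction (N = 299): 16.71 / (1 + (16.71 − 1)/299) = 15.88.
Round up → n = 16.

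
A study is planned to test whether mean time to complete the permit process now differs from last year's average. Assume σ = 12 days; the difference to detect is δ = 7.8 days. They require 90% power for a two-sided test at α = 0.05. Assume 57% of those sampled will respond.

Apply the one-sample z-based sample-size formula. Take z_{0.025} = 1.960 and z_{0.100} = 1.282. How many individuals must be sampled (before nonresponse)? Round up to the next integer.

n = 44

n = (z_{α/2} + z_β)² · σ² / δ²
  = (1.960 + 1.282)² · 12² / 7.8²
  = 10.5106 · 144 / 60.84
  = 24.88
Adjust for 57% response: 24.88 / 0.57 = 43.64.
Round up → n = 44.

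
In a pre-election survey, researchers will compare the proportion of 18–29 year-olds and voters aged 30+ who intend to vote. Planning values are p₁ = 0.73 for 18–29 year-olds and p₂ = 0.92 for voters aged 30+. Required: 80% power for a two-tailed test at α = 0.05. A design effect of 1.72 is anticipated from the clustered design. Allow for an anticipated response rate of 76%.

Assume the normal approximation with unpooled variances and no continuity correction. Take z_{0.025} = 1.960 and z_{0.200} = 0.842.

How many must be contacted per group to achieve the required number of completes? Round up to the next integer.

n = (z_{α/2} + z_β)² · [p₁(1−p₁) + p₂(1−p₂)] / (p₁ − p₂)²
  = (1.960 + 0.842)² · (0.73·0.27 + 0.92·0.08) / (-0.19)²
  = (2.802)² · (0.1971 + 0.0736) / 0.0361
  = 7.8512 · 0.2707 / 0.0361
  = 58.87
Design effect: 1.72 × 58.87 = 101.26.
Adjust for 76% response: 101.26 / 0.76 = 133.24.
Round up → n = 134 per group.

n = 134 per group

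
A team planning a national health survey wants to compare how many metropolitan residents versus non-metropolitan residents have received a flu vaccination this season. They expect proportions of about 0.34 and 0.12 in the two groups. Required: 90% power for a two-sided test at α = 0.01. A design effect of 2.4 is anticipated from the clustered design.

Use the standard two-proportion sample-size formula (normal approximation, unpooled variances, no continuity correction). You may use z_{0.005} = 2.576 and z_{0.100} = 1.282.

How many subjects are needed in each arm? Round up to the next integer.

n = 244 per group

n = (z_{α/2} + z_β)² · [p₁(1−p₁) + p₂(1−p₂)] / (p₁ − p₂)²
  = (2.576 + 1.282)² · (0.34·0.66 + 0.12·0.88) / (0.22)²
  = (3.858)² · (0.2244 + 0.1056) / 0.0484
  = 14.8842 · 0.3300 / 0.0484
  = 101.48
Design effect: 2.4 × 101.48 = 243.56.
Round up → n = 244 per group.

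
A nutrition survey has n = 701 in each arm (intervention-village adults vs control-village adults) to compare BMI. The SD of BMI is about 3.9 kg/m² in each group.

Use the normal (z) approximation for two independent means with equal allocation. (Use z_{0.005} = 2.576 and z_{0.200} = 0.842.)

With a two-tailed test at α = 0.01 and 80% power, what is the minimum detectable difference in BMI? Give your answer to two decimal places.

Minimum detectable difference ≈ 0.71 kg/m²

δ = (z_{α/2} + z_β) · √((σ₁²+σ₂²)/n)
  = (2.576 + 0.842) · √(30.42/701)
  = 3.418 · √0.0434
  = 3.418 · 0.2083
  = 0.7120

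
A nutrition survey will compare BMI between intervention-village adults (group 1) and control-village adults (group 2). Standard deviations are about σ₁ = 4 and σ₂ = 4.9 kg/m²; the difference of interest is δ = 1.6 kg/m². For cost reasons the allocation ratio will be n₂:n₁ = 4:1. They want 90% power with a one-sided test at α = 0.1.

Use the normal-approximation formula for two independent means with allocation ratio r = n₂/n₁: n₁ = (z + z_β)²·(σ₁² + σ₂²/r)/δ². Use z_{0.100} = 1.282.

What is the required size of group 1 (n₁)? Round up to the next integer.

n₁ = (z_α + z_β)² · (σ₁² + σ₂²/r) / δ²
   = (1.282 + 1.282)² · (4² + 4.9²/4) / 1.6²
   = 6.5741 · (16 + 6.0025) / 2.56
   = 6.5741 · 22.0025 / 2.56
   = 56.50
Round up → n₁ = 57; n₂ = r·n₁ = 4 × 57 = 228.

n₁ = 57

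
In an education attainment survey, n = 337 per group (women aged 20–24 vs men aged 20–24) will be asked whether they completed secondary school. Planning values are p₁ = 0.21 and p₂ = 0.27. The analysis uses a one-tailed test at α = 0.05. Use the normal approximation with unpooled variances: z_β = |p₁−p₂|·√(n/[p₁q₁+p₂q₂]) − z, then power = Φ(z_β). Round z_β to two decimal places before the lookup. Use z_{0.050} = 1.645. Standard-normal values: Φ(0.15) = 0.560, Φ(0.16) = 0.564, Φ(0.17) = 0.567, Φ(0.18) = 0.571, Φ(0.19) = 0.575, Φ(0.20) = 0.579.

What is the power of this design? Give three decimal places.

z_β = |p₁−p₂|·√(n/[p₁q₁+p₂q₂]) − z_α
    = 0.06 · √(337/0.3630) − 1.645
    = 0.06 · 30.4692 − 1.645
    = 1.8282 − 1.645 = 0.1832 → 0.18
Power = Φ(0.18) = 0.571.

Power ≈ 0.571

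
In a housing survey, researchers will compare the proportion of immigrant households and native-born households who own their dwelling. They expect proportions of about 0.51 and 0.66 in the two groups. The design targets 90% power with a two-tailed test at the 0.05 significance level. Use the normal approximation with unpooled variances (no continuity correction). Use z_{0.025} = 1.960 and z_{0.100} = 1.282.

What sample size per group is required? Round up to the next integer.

n = (z_{α/2} + z_β)² · [p₁(1−p₁) + p₂(1−p₂)] / (p₁ − p₂)²
  = (1.960 + 1.282)² · (0.51·0.49 + 0.66·0.34) / (-0.15)²
  = (3.242)² · (0.2499 + 0.2244) / 0.0225
  = 10.5106 · 0.4743 / 0.0225
  = 221.56
Round up → n = 222 per group.

n = 222 per group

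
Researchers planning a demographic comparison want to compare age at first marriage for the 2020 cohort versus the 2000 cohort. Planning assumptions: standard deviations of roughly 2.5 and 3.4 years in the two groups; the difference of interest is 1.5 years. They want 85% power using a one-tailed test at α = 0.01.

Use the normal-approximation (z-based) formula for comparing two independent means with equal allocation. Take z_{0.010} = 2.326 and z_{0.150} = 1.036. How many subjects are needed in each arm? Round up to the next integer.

n = 90 per group

n = (z_α + z_β)² · (σ₁² + σ₂²) / δ²
  = (2.326 + 1.036)² · (2.5² + 3.4² = 17.81) / 1.5²
  = 11.3030 · 17.81 / 2.25
  = 89.47
Round up → n = 90 per group.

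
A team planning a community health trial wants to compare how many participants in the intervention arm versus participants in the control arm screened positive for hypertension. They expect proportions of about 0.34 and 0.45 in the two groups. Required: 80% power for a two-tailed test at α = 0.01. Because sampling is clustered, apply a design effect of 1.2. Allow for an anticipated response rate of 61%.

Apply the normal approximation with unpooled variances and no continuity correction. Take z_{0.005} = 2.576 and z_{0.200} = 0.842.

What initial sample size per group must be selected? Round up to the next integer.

n = (z_{α/2} + z_β)² · [p₁(1−p₁) + p₂(1−p₂)] / (p₁ − p₂)²
  = (2.576 + 0.842)² · (0.34·0.66 + 0.45·0.55) / (-0.11)²
  = (3.418)² · (0.2244 + 0.2475) / 0.0121
  = 11.6827 · 0.4719 / 0.0121
  = 455.63
Design effect: 1.2 × 455.63 = 546.75.
Adjust for 61% response: 546.75 / 0.61 = 896.31.
Round up → n = 897 per group.

n = 897 per group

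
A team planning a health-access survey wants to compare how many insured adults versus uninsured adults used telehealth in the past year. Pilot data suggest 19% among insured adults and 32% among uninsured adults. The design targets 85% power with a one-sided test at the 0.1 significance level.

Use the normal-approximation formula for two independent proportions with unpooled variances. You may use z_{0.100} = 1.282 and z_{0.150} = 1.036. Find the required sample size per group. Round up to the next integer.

n = (z_α + z_β)² · [p₁(1−p₁) + p₂(1−p₂)] / (p₁ − p₂)²
  = (1.282 + 1.036)² · (0.19·0.81 + 0.32·0.68) / (-0.13)²
  = (2.318)² · (0.1539 + 0.2176) / 0.0169
  = 5.3731 · 0.3715 / 0.0169
  = 118.11
Round up → n = 119 per group.

n = 119 per group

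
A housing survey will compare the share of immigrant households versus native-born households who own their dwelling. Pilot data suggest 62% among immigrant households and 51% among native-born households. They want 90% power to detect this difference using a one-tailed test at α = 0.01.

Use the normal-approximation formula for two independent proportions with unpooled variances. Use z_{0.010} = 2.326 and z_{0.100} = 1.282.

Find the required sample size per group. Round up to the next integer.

n = 523 per group

n = (z_α + z_β)² · [p₁(1−p₁) + p₂(1−p₂)] / (p₁ − p₂)²
  = (2.326 + 1.282)² · (0.62·0.38 + 0.51·0.49) / (0.11)²
  = (3.608)² · (0.2356 + 0.2499) / 0.0121
  = 13.0177 · 0.4855 / 0.0121
  = 522.32
Round up → n = 523 per group.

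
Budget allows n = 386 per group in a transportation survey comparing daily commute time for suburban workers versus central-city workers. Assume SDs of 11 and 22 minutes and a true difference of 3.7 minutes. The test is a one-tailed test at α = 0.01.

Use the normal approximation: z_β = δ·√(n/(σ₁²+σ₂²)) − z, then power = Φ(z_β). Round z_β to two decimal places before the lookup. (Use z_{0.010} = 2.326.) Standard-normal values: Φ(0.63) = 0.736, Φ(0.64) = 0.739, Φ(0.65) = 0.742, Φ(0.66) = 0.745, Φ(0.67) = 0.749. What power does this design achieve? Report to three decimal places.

z_β = δ·√(n/(σ₁²+σ₂²)) − z_α
    = 3.7 · √(386/605) − 2.326
    = 3.7 · 0.79876 − 2.326
    = 2.9554 − 2.326 = 0.6294 → 0.63
Power = Φ(0.63) = 0.736.

Power ≈ 0.736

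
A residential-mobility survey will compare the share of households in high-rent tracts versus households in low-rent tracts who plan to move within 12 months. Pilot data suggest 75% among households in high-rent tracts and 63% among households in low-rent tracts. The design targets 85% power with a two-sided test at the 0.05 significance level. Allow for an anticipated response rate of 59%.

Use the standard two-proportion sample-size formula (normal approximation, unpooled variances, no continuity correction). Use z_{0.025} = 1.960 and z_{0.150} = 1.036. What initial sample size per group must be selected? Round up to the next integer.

n = 445 per group

n = (z_{α/2} + z_β)² · [p₁(1−p₁) + p₂(1−p₂)] / (p₁ − p₂)²
  = (1.960 + 1.036)² · (0.75·0.25 + 0.63·0.37) / (0.12)²
  = (2.996)² · (0.1875 + 0.2331) / 0.0144
  = 8.9760 · 0.4206 / 0.0144
  = 262.17
Adjust for 59% response: 262.17 / 0.59 = 444.36.
Round up → n = 445 per group.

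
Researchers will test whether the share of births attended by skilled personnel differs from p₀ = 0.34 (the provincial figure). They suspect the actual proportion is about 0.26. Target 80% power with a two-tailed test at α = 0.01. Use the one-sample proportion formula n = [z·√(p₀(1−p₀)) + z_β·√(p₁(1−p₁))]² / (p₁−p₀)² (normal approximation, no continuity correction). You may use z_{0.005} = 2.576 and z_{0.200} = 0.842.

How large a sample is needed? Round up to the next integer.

n = [z_{α/2}·√(p₀q₀) + z_β·√(p₁q₁)]² / (p₁ − p₀)²
  = [2.576·√(0.34·0.66) + 0.842·√(0.26·0.74)]² / (-0.08)²
  = [2.576·0.4737 + 0.842·0.4386]² / 0.0064
  = [1.5896]² / 0.0064
  = 394.82
Round up → n = 395.

n = 395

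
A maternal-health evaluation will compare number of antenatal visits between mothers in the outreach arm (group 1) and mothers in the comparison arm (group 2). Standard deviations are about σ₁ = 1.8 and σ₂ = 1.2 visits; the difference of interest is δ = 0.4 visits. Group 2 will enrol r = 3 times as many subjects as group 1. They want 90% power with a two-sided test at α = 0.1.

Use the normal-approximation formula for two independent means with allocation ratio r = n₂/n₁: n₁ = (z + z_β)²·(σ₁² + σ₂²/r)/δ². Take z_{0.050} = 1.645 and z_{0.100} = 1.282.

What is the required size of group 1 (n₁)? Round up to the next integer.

n₁ = 200

n₁ = (z_{α/2} + z_β)² · (σ₁² + σ₂²/r) / δ²
   = (1.645 + 1.282)² · (1.8² + 1.2²/3) / 0.4²
   = 8.5673 · (3.24 + 0.48) / 0.16
   = 8.5673 · 3.72 / 0.16
   = 199.19
Round up → n₁ = 200; n₂ = r·n₁ = 3 × 200 = 600.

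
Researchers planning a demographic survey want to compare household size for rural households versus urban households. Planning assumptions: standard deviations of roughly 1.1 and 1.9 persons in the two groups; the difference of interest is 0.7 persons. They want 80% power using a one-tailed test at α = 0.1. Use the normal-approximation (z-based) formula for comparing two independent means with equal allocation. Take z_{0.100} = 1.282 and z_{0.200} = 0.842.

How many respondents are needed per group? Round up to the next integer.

n = 45 per group

n = (z_α + z_β)² · (σ₁² + σ₂²) / δ²
  = (1.282 + 0.842)² · (1.1² + 1.9² = 4.82) / 0.7²
  = 4.5114 · 4.82 / 0.49
  = 44.38
Round up → n = 45 per group.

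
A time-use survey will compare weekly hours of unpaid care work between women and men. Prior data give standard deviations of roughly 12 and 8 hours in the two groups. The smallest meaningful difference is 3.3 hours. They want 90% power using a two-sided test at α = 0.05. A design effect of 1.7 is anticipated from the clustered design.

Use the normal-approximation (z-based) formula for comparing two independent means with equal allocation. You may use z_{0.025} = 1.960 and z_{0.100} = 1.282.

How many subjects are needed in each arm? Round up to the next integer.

n = (z_{α/2} + z_β)² · (σ₁² + σ₂²) / δ²
  = (1.960 + 1.282)² · (12² + 8² = 208) / 3.3²
  = 10.5106 · 208 / 10.89
  = 200.75
Design effect: 1.7 × 200.75 = 341.28.
Round up → n = 342 per group.

n = 342 per group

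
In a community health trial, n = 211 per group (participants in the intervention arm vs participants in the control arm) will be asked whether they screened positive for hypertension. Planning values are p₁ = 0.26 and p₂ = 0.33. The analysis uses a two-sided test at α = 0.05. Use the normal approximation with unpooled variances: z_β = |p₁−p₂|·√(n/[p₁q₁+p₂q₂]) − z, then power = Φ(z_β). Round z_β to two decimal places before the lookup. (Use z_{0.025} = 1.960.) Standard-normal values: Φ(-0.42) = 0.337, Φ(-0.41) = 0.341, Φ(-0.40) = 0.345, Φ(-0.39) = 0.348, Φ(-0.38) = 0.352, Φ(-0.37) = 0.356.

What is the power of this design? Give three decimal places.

Power ≈ 0.352

z_β = |p₁−p₂|·√(n/[p₁q₁+p₂q₂]) − z_{α/2}
    = 0.07 · √(211/0.4135) − 1.960
    = 0.07 · 22.5893 − 1.960
    = 1.5813 − 1.960 = -0.3787 → -0.38
Power = Φ(-0.38) = 0.352.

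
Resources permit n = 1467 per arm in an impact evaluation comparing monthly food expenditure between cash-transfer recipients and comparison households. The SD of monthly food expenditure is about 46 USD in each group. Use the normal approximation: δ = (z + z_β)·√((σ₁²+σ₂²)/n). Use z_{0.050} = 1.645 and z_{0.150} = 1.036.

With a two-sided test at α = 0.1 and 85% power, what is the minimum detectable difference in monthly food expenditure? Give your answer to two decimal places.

Minimum detectable difference ≈ 4.55 USD

δ = (z_{α/2} + z_β) · √((σ₁²+σ₂²)/n)
  = (1.645 + 1.036) · √(4232/1467)
  = 2.681 · √2.8848
  = 2.681 · 1.6985
  = 4.5536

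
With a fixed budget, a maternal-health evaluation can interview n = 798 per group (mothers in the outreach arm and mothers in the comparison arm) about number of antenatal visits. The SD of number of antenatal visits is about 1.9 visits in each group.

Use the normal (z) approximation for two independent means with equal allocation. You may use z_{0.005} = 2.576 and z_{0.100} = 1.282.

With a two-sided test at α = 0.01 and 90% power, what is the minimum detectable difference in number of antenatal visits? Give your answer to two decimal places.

Minimum detectable difference ≈ 0.37 visits

δ = (z_{α/2} + z_β) · √((σ₁²+σ₂²)/n)
  = (2.576 + 1.282) · √(7.22/798)
  = 3.858 · √0.00905
  = 3.858 · 0.0951
  = 0.3670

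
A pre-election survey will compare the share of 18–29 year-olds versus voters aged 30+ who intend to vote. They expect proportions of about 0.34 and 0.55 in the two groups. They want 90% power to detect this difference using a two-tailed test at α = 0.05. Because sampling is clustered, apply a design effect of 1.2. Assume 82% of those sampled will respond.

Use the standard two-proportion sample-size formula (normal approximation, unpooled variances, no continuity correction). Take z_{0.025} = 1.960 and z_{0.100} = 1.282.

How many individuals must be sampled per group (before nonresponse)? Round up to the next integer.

n = 165 per group

n = (z_{α/2} + z_β)² · [p₁(1−p₁) + p₂(1−p₂)] / (p₁ − p₂)²
  = (1.960 + 1.282)² · (0.34·0.66 + 0.55·0.45) / (-0.21)²
  = (3.242)² · (0.2244 + 0.2475) / 0.0441
  = 10.5106 · 0.4719 / 0.0441
  = 112.47
Design effect: 1.2 × 112.47 = 134.96.
Adjust for 82% response: 134.96 / 0.82 = 164.59.
Round up → n = 165 per group.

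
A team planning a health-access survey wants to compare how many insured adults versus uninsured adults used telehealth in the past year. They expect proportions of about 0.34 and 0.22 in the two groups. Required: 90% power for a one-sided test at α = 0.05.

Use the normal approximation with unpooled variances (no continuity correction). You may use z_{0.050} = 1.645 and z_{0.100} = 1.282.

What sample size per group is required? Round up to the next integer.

n = 236 per group

n = (z_α + z_β)² · [p₁(1−p₁) + p₂(1−p₂)] / (p₁ − p₂)²
  = (1.645 + 1.282)² · (0.34·0.66 + 0.22·0.78) / (0.12)²
  = (2.927)² · (0.2244 + 0.1716) / 0.0144
  = 8.5673 · 0.3960 / 0.0144
  = 235.60
Round up → n = 236 per group.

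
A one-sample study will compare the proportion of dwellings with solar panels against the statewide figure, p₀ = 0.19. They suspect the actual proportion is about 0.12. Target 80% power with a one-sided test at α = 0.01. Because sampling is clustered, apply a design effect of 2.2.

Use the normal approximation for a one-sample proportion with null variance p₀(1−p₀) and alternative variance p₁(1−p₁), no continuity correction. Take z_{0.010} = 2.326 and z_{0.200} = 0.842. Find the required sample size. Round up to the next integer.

n = 632

n = [z_α·√(p₀q₀) + z_β·√(p₁q₁)]² / (p₁ − p₀)²
  = [2.326·√(0.19·0.81) + 0.842·√(0.12·0.88)]² / (-0.07)²
  = [2.326·0.3923 + 0.842·0.3250]² / 0.0049
  = [1.1861]² / 0.0049
  = 287.11
Design effect: 2.2 × 287.11 = 631.65.
Round up → n = 632.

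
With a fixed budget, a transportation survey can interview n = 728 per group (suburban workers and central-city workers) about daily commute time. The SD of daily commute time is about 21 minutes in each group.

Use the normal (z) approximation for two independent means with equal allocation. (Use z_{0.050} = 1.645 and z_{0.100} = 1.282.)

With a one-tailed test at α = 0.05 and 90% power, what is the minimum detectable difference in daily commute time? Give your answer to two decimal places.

δ = (z_α + z_β) · √((σ₁²+σ₂²)/n)
  = (1.645 + 1.282) · √(882/728)
  = 2.927 · √1.2115
  = 2.927 · 1.1007
  = 3.2217

Minimum detectable difference ≈ 3.22 minutes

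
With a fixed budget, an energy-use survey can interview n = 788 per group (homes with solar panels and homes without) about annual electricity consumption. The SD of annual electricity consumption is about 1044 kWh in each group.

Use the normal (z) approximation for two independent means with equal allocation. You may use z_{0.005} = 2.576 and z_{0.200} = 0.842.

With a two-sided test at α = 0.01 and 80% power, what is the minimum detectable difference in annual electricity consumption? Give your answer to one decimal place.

Minimum detectable difference ≈ 179.8 kWh

δ = (z_{α/2} + z_β) · √((σ₁²+σ₂²)/n)
  = (2.576 + 0.842) · √(2179872/788)
  = 3.418 · √2766.3
  = 3.418 · 52.5960
  = 179.7730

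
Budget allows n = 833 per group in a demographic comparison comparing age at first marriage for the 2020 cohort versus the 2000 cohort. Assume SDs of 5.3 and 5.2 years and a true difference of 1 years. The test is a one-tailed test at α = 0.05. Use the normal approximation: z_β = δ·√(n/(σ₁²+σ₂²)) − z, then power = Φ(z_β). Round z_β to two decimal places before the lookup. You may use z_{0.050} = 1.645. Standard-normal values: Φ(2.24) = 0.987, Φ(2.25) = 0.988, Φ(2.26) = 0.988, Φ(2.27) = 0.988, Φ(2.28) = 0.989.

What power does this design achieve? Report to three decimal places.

z_β = δ·√(n/(σ₁²+σ₂²)) − z_α
    = 1 · √(833/55.13) − 1.645
    = 1 · 3.88712 − 1.645
    = 3.8871 − 1.645 = 2.2421 → 2.24
Power = Φ(2.24) = 0.987.

Power ≈ 0.987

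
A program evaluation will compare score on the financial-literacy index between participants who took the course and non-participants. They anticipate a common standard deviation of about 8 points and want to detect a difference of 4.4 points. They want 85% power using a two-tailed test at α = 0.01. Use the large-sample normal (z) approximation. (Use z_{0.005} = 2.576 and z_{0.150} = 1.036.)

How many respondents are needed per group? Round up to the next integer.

n = 87 per group

n = (z_{α/2} + z_β)² · (σ₁² + σ₂²) / δ²
  = (2.576 + 1.036)² · (2·8² = 128) / 4.4²
  = 13.0465 · 128 / 19.36
  = 86.26
Round up → n = 87 per group.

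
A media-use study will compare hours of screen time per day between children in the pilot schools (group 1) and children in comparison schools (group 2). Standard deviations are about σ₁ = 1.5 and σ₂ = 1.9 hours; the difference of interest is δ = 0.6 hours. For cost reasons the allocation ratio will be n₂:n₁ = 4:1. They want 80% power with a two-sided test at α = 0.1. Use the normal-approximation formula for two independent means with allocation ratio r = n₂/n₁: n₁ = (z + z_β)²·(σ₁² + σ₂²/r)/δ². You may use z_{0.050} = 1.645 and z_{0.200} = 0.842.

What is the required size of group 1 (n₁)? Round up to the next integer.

n₁ = 55

n₁ = (z_{α/2} + z_β)² · (σ₁² + σ₂²/r) / δ²
   = (1.645 + 0.842)² · (1.5² + 1.9²/4) / 0.6²
   = 6.1852 · (2.25 + 0.9025) / 0.36
   = 6.1852 · 3.1525 / 0.36
   = 54.16
Round up → n₁ = 55; n₂ = r·n₁ = 4 × 55 = 220.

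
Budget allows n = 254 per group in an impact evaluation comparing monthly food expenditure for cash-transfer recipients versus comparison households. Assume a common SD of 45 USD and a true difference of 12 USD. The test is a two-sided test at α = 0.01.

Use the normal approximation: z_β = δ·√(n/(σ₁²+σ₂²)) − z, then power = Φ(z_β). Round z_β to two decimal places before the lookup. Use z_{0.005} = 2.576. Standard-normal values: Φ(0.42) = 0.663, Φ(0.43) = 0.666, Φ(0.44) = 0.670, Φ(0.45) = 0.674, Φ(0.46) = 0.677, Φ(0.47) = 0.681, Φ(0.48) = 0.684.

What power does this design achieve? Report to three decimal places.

Power ≈ 0.666

z_β = δ·√(n/(σ₁²+σ₂²)) − z_{α/2}
    = 12 · √(254/4050) − 2.576
    = 12 · 0.25043 − 2.576
    = 3.0052 − 2.576 = 0.4292 → 0.43
Power = Φ(0.43) = 0.666.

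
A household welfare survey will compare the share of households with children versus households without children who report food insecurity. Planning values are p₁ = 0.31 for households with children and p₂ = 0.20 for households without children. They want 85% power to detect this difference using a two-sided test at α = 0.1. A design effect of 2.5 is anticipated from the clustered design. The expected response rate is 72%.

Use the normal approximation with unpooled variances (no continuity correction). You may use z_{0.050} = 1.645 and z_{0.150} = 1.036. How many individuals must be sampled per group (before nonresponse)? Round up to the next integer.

n = 772 per group

n = (z_{α/2} + z_β)² · [p₁(1−p₁) + p₂(1−p₂)] / (p₁ − p₂)²
  = (1.645 + 1.036)² · (0.31·0.69 + 0.20·0.80) / (0.11)²
  = (2.681)² · (0.2139 + 0.1600) / 0.0121
  = 7.1878 · 0.3739 / 0.0121
  = 222.11
Design effect: 2.5 × 222.11 = 555.27.
Adjust for 72% response: 555.27 / 0.72 = 771.21.
Round up → n = 772 per group.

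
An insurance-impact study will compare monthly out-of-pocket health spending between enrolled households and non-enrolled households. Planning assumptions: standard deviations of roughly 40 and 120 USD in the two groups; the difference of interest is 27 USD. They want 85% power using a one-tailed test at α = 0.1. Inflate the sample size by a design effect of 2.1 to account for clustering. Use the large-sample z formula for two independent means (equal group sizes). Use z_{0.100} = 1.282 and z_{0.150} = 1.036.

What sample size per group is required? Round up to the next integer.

n = 248 per group

n = (z_α + z_β)² · (σ₁² + σ₂²) / δ²
  = (1.282 + 1.036)² · (40² + 120² = 16000) / 27²
  = 5.3731 · 16000 / 729
  = 117.93
Design effect: 2.1 × 117.93 = 247.65.
Round up → n = 248 per group.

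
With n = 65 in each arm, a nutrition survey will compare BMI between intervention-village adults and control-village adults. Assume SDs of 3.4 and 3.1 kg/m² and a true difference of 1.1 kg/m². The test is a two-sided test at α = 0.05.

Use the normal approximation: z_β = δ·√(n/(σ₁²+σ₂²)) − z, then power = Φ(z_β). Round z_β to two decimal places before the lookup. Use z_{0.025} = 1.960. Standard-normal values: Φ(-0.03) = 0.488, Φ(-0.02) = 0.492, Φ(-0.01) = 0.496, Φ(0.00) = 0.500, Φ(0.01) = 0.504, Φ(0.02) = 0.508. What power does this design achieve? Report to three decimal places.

z_β = δ·√(n/(σ₁²+σ₂²)) − z_{α/2}
    = 1.1 · √(65/21.17) − 1.960
    = 1.1 · 1.75225 − 1.960
    = 1.9275 − 1.960 = -0.0325 → -0.03
Power = Φ(-0.03) = 0.488.

Power ≈ 0.488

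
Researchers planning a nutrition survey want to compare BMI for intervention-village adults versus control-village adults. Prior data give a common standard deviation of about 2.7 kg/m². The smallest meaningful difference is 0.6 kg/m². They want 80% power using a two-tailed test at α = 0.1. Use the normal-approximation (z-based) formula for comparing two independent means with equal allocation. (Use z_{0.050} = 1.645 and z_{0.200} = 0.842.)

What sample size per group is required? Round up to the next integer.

n = 251 per group

n = (z_{α/2} + z_β)² · (σ₁² + σ₂²) / δ²
  = (1.645 + 0.842)² · (2·2.7² = 14.58) / 0.6²
  = 6.1852 · 14.58 / 0.36
  = 250.50
Round up → n = 251 per group.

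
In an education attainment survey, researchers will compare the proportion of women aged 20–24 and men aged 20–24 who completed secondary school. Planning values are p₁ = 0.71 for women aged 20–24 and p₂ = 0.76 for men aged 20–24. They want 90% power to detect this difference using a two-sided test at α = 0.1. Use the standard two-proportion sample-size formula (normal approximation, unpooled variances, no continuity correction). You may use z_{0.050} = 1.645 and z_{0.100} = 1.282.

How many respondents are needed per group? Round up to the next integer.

n = (z_{α/2} + z_β)² · [p₁(1−p₁) + p₂(1−p₂)] / (p₁ − p₂)²
  = (1.645 + 1.282)² · (0.71·0.29 + 0.76·0.24) / (-0.05)²
  = (2.927)² · (0.2059 + 0.1824) / 0.0025
  = 8.5673 · 0.3883 / 0.0025
  = 1330.68
Round up → n = 1331 per group.

n = 1331 per group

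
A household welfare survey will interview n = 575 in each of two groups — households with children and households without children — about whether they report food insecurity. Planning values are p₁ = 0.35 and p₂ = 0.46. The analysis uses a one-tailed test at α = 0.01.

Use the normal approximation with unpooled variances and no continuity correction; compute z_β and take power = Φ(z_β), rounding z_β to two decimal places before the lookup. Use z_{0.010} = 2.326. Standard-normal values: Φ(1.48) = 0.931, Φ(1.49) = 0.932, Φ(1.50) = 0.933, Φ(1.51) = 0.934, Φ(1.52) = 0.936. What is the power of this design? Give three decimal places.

z_β = |p₁−p₂|·√(n/[p₁q₁+p₂q₂]) − z_α
    = 0.11 · √(575/0.4759) − 2.326
    = 0.11 · 34.7597 − 2.326
    = 3.8236 − 2.326 = 1.4976 → 1.50
Power = Φ(1.50) = 0.933.

Power ≈ 0.933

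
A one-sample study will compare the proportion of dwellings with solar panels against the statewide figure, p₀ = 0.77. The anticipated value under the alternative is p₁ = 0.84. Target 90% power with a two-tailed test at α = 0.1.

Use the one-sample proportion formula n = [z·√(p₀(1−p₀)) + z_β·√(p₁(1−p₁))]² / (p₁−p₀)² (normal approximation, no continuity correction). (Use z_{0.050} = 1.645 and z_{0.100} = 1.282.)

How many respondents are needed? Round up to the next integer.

n = 276

n = [z_{α/2}·√(p₀q₀) + z_β·√(p₁q₁)]² / (p₁ − p₀)²
  = [1.645·√(0.77·0.23) + 1.282·√(0.84·0.16)]² / (0.07)²
  = [1.645·0.4208 + 1.282·0.3666]² / 0.0049
  = [1.1623]² / 0.0049
  = 275.68
Round up → n = 276.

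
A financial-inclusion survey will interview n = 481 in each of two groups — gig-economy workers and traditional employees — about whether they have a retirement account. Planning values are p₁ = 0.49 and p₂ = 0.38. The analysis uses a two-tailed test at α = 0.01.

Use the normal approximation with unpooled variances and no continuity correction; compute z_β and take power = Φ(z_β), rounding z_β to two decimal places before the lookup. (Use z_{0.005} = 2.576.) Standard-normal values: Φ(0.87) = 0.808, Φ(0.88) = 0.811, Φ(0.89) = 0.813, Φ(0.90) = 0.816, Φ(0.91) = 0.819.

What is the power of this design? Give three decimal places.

Power ≈ 0.813

z_β = |p₁−p₂|·√(n/[p₁q₁+p₂q₂]) − z_{α/2}
    = 0.11 · √(481/0.4855) − 2.576
    = 0.11 · 31.4759 − 2.576
    = 3.4623 − 2.576 = 0.8863 → 0.89
Power = Φ(0.89) = 0.813.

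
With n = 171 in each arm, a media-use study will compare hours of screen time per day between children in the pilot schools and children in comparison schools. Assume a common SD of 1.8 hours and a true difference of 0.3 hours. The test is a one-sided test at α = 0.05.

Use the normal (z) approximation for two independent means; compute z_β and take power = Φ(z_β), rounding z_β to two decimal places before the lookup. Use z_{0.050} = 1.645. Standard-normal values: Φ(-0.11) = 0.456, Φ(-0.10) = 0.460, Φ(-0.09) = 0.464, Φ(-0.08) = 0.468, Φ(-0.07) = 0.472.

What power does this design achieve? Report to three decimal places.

z_β = δ·√(n/(σ₁²+σ₂²)) − z_α
    = 0.3 · √(171/6.48) − 1.645
    = 0.3 · 5.13701 − 1.645
    = 1.5411 − 1.645 = -0.1039 → -0.10
Power = Φ(-0.10) = 0.460.

Power ≈ 0.460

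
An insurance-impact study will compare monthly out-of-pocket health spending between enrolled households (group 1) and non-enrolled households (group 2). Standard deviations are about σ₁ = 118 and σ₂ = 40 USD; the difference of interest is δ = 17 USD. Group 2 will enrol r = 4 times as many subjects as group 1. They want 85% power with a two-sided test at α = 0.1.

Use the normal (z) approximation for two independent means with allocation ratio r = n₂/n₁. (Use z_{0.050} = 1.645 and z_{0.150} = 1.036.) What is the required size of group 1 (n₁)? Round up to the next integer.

n₁ = (z_{α/2} + z_β)² · (σ₁² + σ₂²/r) / δ²
   = (1.645 + 1.036)² · (118² + 40²/4) / 17²
   = 7.1878 · (13924 + 400) / 289
   = 7.1878 · 14324 / 289
   = 356.25
Round up → n₁ = 357; n₂ = r·n₁ = 4 × 357 = 1428.

n₁ = 357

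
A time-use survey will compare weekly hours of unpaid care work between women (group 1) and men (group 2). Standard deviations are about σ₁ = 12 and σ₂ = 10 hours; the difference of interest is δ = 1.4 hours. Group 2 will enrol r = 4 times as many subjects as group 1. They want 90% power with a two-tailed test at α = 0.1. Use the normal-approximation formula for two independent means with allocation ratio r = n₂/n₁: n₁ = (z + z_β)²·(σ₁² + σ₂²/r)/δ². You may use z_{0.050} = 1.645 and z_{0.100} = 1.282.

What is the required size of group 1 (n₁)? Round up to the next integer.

n₁ = (z_{α/2} + z_β)² · (σ₁² + σ₂²/r) / δ²
   = (1.645 + 1.282)² · (12² + 10²/4) / 1.4²
   = 8.5673 · (144 + 25) / 1.96
   = 8.5673 · 169 / 1.96
   = 738.71
Round up → n₁ = 739; n₂ = r·n₁ = 4 × 739 = 2956.

n₁ = 739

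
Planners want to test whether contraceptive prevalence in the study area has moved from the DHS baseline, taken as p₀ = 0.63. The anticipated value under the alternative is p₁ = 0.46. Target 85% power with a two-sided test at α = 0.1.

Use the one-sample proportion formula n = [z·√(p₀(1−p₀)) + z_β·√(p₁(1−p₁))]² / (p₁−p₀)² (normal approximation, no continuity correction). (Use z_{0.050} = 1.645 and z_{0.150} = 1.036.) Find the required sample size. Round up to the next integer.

n = 60

n = [z_{α/2}·√(p₀q₀) + z_β·√(p₁q₁)]² / (p₁ − p₀)²
  = [1.645·√(0.63·0.37) + 1.036·√(0.46·0.54)]² / (-0.17)²
  = [1.645·0.4828 + 1.036·0.4984]² / 0.0289
  = [1.3106]² / 0.0289
  = 59.43
Round up → n = 60.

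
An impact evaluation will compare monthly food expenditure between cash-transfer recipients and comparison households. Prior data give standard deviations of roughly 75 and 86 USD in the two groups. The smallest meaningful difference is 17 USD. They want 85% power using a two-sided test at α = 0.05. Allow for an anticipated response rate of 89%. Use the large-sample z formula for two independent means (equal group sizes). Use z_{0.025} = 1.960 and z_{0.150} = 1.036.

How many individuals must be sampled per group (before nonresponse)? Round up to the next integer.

n = 455 per group

n = (z_{α/2} + z_β)² · (σ₁² + σ₂²) / δ²
  = (1.960 + 1.036)² · (75² + 86² = 13021) / 17²
  = 8.9760 · 13021 / 289
  = 404.42
Adjust for 89% response: 404.42 / 0.89 = 454.40.
Round up → n = 455 per group.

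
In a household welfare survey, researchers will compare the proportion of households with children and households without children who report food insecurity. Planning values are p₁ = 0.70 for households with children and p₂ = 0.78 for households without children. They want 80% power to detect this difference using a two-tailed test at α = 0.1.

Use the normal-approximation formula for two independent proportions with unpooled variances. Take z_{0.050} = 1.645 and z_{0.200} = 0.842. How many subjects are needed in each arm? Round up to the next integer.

n = 369 per group

n = (z_{α/2} + z_β)² · [p₁(1−p₁) + p₂(1−p₂)] / (p₁ − p₂)²
  = (1.645 + 0.842)² · (0.70·0.30 + 0.78·0.22) / (-0.08)²
  = (2.487)² · (0.2100 + 0.1716) / 0.0064
  = 6.1852 · 0.3816 / 0.0064
  = 368.79
Round up → n = 369 per group.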